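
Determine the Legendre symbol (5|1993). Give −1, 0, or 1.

-1

Reciprocity: 5 ≡ 1 and 1993 ≡ 1 (mod 4), so (5/1993) = +(1993/5).
Reduce top mod 5: now compute (3/5).
Reciprocity: 3 ≡ 3 and 5 ≡ 1 (mod 4), so (3/5) = +(5/3).
Reduce top mod 3: now compute (2/3).
Pull out 2: since 3 ≡ 3 (mod 8), (2/3) = -1.
Reached (1/3) = 1. Collecting the sign flips along the way, the symbol is -1.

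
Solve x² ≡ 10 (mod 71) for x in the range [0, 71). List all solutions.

9, 62

Since 71 ≡ 3 (mod 4), a square root of 10 is 10^((71+1)/4) = 10^18 mod 71.
Repeated squaring: 10^2≡29, 10^4≡60, 10^8≡50, 10^16≡15 (mod 71).
10^18 = 10^(16+2) ≡ 9 (mod 71).
Check: 9² = 81 ≡ 10 (mod 71). The two roots are 9 and 62.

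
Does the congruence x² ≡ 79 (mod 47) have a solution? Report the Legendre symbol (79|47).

1

First reduce: 79 ≡ 32 (mod 47).
Pull out 2^5: since 47 ≡ 7 (mod 8), (2/47) = +1, so (2/47)^5 = +1.
Reached (1/47) = 1. Collecting the sign flips along the way, the symbol is +1.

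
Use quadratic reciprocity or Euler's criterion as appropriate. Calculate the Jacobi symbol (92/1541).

0

Pull out 2^2: since 1541 ≡ 5 (mod 8), (2/1541) = -1, so (2/1541)^2 = +1.
Reciprocity: 23 ≡ 3 and 1541 ≡ 1 (mod 4), so (23/1541) = +(1541/23).
Reduce top mod 23: now compute (0/23).
Top reduces to 0: gcd > 1, so the symbol is 0.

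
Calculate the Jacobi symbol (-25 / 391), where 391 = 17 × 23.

First reduce: -25 ≡ 366 (mod 391).
Pull out 2: since 391 ≡ 7 (mod 8), (2/391) = +1.
Reciprocity: 183 ≡ 3 and 391 ≡ 3 (mod 4), so (183/391) = −(391/183).
Reduce top mod 183: now compute (25/183).
Reciprocity: 25 ≡ 1 and 183 ≡ 3 (mod 4), so (25/183) = +(183/25).
Reduce top mod 25: now compute (8/25).
Pull out 2^3: since 25 ≡ 1 (mod 8), (2/25) = +1, so (2/25)^3 = +1.
Reached (1/25) = 1. Collecting the sign flips along the way, the symbol is -1.

-1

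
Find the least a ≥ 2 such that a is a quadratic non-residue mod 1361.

(2/1361) = +1, so 2 is a residue.
(3/1361) = −1, so 3 is the smallest positive non-residue mod 1361.

3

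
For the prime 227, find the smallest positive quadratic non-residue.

2

(2/227) = −1, so 2 is the smallest positive non-residue mod 227.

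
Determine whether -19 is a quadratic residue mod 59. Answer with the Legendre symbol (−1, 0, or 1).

First reduce: -19 ≡ 40 (mod 59).
Pull out 2^3: since 59 ≡ 3 (mod 8), (2/59) = -1, so (2/59)^3 = -1.
Reciprocity: 5 ≡ 1 and 59 ≡ 3 (mod 4), so (5/59) = +(59/5).
Reduce top mod 5: now compute (4/5).
Pull out 2^2: since 5 ≡ 5 (mod 8), (2/5) = -1, so (2/5)^2 = +1.
Reached (1/5) = 1. Collecting the sign flips along the way, the symbol is -1.

-1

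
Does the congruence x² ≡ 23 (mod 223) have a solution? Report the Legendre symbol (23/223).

-1

Euler's criterion: (23/223) ≡ 23^111 (mod 223).
23^2 ≡ 83 (mod 223)
23^4 ≡ 199 (mod 223)
23^8 ≡ 130 (mod 223)
23^16 ≡ 175 (mod 223)
23^32 ≡ 74 (mod 223)
23^64 ≡ 124 (mod 223)
23^111 = 23^(64+32+8+4+2+1) ≡ 222 (mod 223).
Result is 222 ≡ −1, so (23/223) = −1.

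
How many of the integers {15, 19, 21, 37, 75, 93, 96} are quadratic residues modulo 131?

3

(15/131) = +1 → QR.
(19/131) = -1 → non-residue.
(21/131) = +1 → QR.
(37/131) = -1 → non-residue.
(75/131) = +1 → QR.
(93/131) = -1 → non-residue.
(96/131) = -1 → non-residue.
Total quadratic residues among the 7: 3.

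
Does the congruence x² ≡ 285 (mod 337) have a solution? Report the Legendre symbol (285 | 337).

1

Euler's criterion: (285/337) ≡ 285^168 (mod 337).
285^2 ≡ 8 (mod 337)
285^4 ≡ 64 (mod 337)
285^8 ≡ 52 (mod 337)
285^16 ≡ 8 (mod 337)
285^32 ≡ 64 (mod 337)
285^64 ≡ 52 (mod 337)
285^128 ≡ 8 (mod 337)
285^168 = 285^(128+32+8) ≡ 1 (mod 337).
Result is 1, so (285/337) = 1.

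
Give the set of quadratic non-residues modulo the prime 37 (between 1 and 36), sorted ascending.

2 5 6 8 13 14 15 17 18 19 20 22 23 24 29 31 32 35

Square k = 1,…,18 (k and 37−k give the same square):
1²=1, 2²=4, 3²=9, 4²=16, 5²=25, 6²=36, 7²≡12, 8²≡27, 9²≡7, 10²≡26, 11²≡10, 12²≡33, 13²≡21, 14²≡11, 15²≡3, 16²≡34, 17²≡30, 18²≡28 (mod 37).
The residues are {1, 3, 4, 7, 9, 10, 11, 12, 16, 21, 25, 26, 27, 28, 30, 33, 34, 36}; the non-residues are the remaining 18 nonzero classes.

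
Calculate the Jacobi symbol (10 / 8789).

-1

Pull out 2: since 8789 ≡ 5 (mod 8), (2/8789) = -1.
Reciprocity: 5 ≡ 1 and 8789 ≡ 1 (mod 4), so (5/8789) = +(8789/5).
Reduce top mod 5: now compute (4/5).
Pull out 2^2: since 5 ≡ 5 (mod 8), (2/5) = -1, so (2/5)^2 = +1.
Reached (1/5) = 1. Collecting the sign flips along the way, the symbol is -1.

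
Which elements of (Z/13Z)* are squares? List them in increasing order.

1, 3, 4, 9, 10, 12

Square k = 1,…,6 (k and 13−k give the same square):
1²=1, 2²=4, 3²=9, 4²≡3, 5²≡12, 6²≡10 (mod 13).
So the quadratic residues mod 13 are {1, 3, 4, 9, 10, 12}.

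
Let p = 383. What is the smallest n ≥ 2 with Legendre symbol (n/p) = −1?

5

(2/383) = +1, so 2 is a residue.
(3/383) = +1, so 3 is a residue.
(4/383) = +1, so 4 is a residue.
(5/383) = −1, so 5 is the smallest positive non-residue mod 383.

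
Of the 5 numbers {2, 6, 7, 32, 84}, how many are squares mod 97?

(2/97) = +1 → QR.
(6/97) = +1 → QR.
(7/97) = -1 → non-residue.
(32/97) = +1 → QR.
(84/97) = -1 → non-residue.
Total quadratic residues among the 5: 3.

3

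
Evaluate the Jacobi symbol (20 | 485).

Pull out 2^2: since 485 ≡ 5 (mod 8), (2/485) = -1, so (2/485)^2 = +1.
Reciprocity: 5 ≡ 1 and 485 ≡ 1 (mod 4), so (5/485) = +(485/5).
Reduce top mod 5: now compute (0/5).
Top reduces to 0: gcd > 1, so the symbol is 0.

0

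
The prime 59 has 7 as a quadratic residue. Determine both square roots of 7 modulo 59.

Since 59 ≡ 3 (mod 4), a square root of 7 is 7^((59+1)/4) = 7^15 mod 59.
Repeated squaring: 7^2≡49, 7^4≡41, 7^8≡29 (mod 59).
7^15 = 7^(8+4+2+1) ≡ 19 (mod 59).
Check: 19² = 361 ≡ 7 (mod 59). The two roots are 19 and 40.

19, 40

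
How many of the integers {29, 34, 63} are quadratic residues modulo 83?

2

(29/83) = +1 → QR.
(34/83) = -1 → non-residue.
(63/83) = +1 → QR.
Total quadratic residues among the 3: 2.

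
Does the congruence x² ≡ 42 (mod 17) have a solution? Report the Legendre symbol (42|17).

Euler's criterion: (42/17) ≡ 8^8 (mod 17).
8^2 ≡ 13 (mod 17)
8^4 ≡ 16 (mod 17)
8^8 ≡ 1 (mod 17)
8^8 = 8^(8) ≡ 1 (mod 17).
Result is 1, so (42/17) = 1.

1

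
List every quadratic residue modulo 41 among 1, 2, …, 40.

Square k = 1,…,20 (k and 41−k give the same square):
1²=1, 2²=4, 3²=9, 4²=16, 5²=25, 6²=36, 7²≡8, 8²≡23, 9²≡40, 10²≡18, 11²≡39, 12²≡21, 13²≡5, 14²≡32, 15²≡20, 16²≡10, 17²≡2, 18²≡37, 19²≡33, 20²≡31 (mod 41).
So the quadratic residues mod 41 are {1, 2, 4, 5, 8, 9, 10, 16, 18, 20, 21, 23, 25, 31, 32, 33, 36, 37, 39, 40}.

1,2,4,5,8,9,10,16,18,20,21,23,25,31,32,33,36,37,39,40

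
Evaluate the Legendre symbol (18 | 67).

-1

Euler's criterion: (18/67) ≡ 18^33 (mod 67).
18^2 ≡ 56 (mod 67)
18^4 ≡ 54 (mod 67)
18^8 ≡ 35 (mod 67)
18^16 ≡ 19 (mod 67)
18^32 ≡ 26 (mod 67)
18^33 = 18^(32+1) ≡ 66 (mod 67).
Result is 66 ≡ −1, so (18/67) = −1.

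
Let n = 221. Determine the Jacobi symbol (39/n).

Reciprocity: 39 ≡ 3 and 221 ≡ 1 (mod 4), so (39/221) = +(221/39).
Reduce top mod 39: now compute (26/39).
Pull out 2: since 39 ≡ 7 (mod 8), (2/39) = +1.
Reciprocity: 13 ≡ 1 and 39 ≡ 3 (mod 4), so (13/39) = +(39/13).
Reduce top mod 13: now compute (0/13).
Top reduces to 0: gcd > 1, so the symbol is 0.

0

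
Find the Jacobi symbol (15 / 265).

0

Reciprocity: 15 ≡ 3 and 265 ≡ 1 (mod 4), so (15/265) = +(265/15).
Reduce top mod 15: now compute (10/15).
Pull out 2: since 15 ≡ 7 (mod 8), (2/15) = +1.
Reciprocity: 5 ≡ 1 and 15 ≡ 3 (mod 4), so (5/15) = +(15/5).
Reduce top mod 5: now compute (0/5).
Top reduces to 0: gcd > 1, so the symbol is 0.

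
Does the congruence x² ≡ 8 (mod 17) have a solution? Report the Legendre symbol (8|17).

1

Euler's criterion: (8/17) ≡ 8^8 (mod 17).
8^2 ≡ 13 (mod 17)
8^4 ≡ 16 (mod 17)
8^8 ≡ 1 (mod 17)
8^8 = 8^(8) ≡ 1 (mod 17).
Result is 1, so (8/17) = 1.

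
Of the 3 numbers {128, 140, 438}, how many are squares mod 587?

(128/587) = -1 → non-residue.
(140/587) = -1 → non-residue.
(438/587) = -1 → non-residue.
Total quadratic residues among the 3: 0.

0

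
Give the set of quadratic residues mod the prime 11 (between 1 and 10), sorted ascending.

Square k = 1,…,5 (k and 11−k give the same square):
1²=1, 2²=4, 3²=9, 4²≡5, 5²≡3 (mod 11).
So the quadratic residues mod 11 are {1, 3, 4, 5, 9}.

1,3,4,5,9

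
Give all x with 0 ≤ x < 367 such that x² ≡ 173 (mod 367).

Since 367 ≡ 3 (mod 4), a square root of 173 is 173^((367+1)/4) = 173^92 mod 367.
Repeated squaring: 173^2≡202, 173^4≡67, 173^8≡85, 173^16≡252, 173^32≡13, 173^64≡169 (mod 367).
173^92 = 173^(64+16+8+4) ≡ 104 (mod 367).
Check: 104² = 10816 ≡ 173 (mod 367). The two roots are 104 and 263.

104, 263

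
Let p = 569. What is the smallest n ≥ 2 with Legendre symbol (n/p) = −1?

3

(2/569) = +1, so 2 is a residue.
(3/569) = −1, so 3 is the smallest positive non-residue mod 569.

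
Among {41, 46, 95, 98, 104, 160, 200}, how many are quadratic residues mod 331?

(41/331) = -1 → non-residue.
(46/331) = +1 → QR.
(95/331) = +1 → QR.
(98/331) = -1 → non-residue.
(104/331) = +1 → QR.
(160/331) = -1 → non-residue.
(200/331) = -1 → non-residue.
Total quadratic residues among the 7: 3.

3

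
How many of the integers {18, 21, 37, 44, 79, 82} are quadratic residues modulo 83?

(18/83) = -1 → non-residue.
(21/83) = +1 → QR.
(37/83) = +1 → QR.
(44/83) = +1 → QR.
(79/83) = -1 → non-residue.
(82/83) = -1 → non-residue.
Total quadratic residues among the 6: 3.

3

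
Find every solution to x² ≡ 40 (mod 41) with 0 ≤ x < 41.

41 ≡ 1 (mod 4), so we find a root by search.
Trying successive values, 9² = 81 ≡ 40 (mod 41). The other root is 41 − 9 = 32.

9, 32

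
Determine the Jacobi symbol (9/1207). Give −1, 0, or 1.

Reciprocity: 9 ≡ 1 and 1207 ≡ 3 (mod 4), so (9/1207) = +(1207/9).
Reduce top mod 9: now compute (1/9).
Reached (1/9) = 1. Collecting the sign flips along the way, the symbol is +1.

1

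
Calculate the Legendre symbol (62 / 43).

First reduce: 62 ≡ 19 (mod 43).
Reciprocity: 19 ≡ 3 and 43 ≡ 3 (mod 4), so (19/43) = −(43/19).
Reduce top mod 19: now compute (5/19).
Reciprocity: 5 ≡ 1 and 19 ≡ 3 (mod 4), so (5/19) = +(19/5).
Reduce top mod 5: now compute (4/5).
Pull out 2^2: since 5 ≡ 5 (mod 8), (2/5) = -1, so (2/5)^2 = +1.
Reached (1/5) = 1. Collecting the sign flips along the way, the symbol is -1.

-1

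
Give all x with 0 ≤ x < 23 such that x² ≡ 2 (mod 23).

Since 23 ≡ 3 (mod 4), a square root of 2 is 2^((23+1)/4) = 2^6 mod 23.
Repeated squaring: 2^2≡4, 2^4≡16 (mod 23).
2^6 = 2^(4+2) ≡ 18 (mod 23).
Check: 18² = 324 ≡ 2 (mod 23). The two roots are 5 and 18.

5, 18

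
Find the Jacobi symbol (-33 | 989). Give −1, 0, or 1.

1

First reduce: -33 ≡ 956 (mod 989).
Pull out 2^2: since 989 ≡ 5 (mod 8), (2/989) = -1, so (2/989)^2 = +1.
Reciprocity: 239 ≡ 3 and 989 ≡ 1 (mod 4), so (239/989) = +(989/239).
Reduce top mod 239: now compute (33/239).
Reciprocity: 33 ≡ 1 and 239 ≡ 3 (mod 4), so (33/239) = +(239/33).
Reduce top mod 33: now compute (8/33).
Pull out 2^3: since 33 ≡ 1 (mod 8), (2/33) = +1, so (2/33)^3 = +1.
Reached (1/33) = 1. Collecting the sign flips along the way, the symbol is +1.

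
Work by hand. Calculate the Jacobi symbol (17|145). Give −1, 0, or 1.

1

Reciprocity: 17 ≡ 1 and 145 ≡ 1 (mod 4), so (17/145) = +(145/17).
Reduce top mod 17: now compute (9/17).
Reciprocity: 9 ≡ 1 and 17 ≡ 1 (mod 4), so (9/17) = +(17/9).
Reduce top mod 9: now compute (8/9).
Pull out 2^3: since 9 ≡ 1 (mod 8), (2/9) = +1, so (2/9)^3 = +1.
Reached (1/9) = 1. Collecting the sign flips along the way, the symbol is +1.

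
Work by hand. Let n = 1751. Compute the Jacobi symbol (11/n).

1

Reciprocity: 11 ≡ 3 and 1751 ≡ 3 (mod 4), so (11/1751) = −(1751/11).
Reduce top mod 11: now compute (2/11).
Pull out 2: since 11 ≡ 3 (mod 8), (2/11) = -1.
Reached (1/11) = 1. Collecting the sign flips along the way, the symbol is +1.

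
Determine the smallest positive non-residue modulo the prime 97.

5

(2/97) = +1, so 2 is a residue.
(3/97) = +1, so 3 is a residue.
(4/97) = +1, so 4 is a residue.
(5/97) = −1, so 5 is the smallest positive non-residue mod 97.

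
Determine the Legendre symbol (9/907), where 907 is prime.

Euler's criterion: (9/907) ≡ 9^453 (mod 907).
9^2 ≡ 81 (mod 907)
9^4 ≡ 212 (mod 907)
9^8 ≡ 501 (mod 907)
9^16 ≡ 669 (mod 907)
9^32 ≡ 410 (mod 907)
9^64 ≡ 305 (mod 907)
9^128 ≡ 511 (mod 907)
9^256 ≡ 812 (mod 907)
9^453 = 9^(256+128+64+4+1) ≡ 1 (mod 907).
Result is 1, so (9/907) = 1.

1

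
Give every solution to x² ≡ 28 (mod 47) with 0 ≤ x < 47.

13, 34

Since 47 ≡ 3 (mod 4), a square root of 28 is 28^((47+1)/4) = 28^12 mod 47.
Repeated squaring: 28^2≡32, 28^4≡37, 28^8≡6 (mod 47).
28^12 = 28^(8+4) ≡ 34 (mod 47).
Check: 34² = 1156 ≡ 28 (mod 47). The two roots are 13 and 34.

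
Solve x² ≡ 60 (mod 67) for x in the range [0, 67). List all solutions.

23, 44

Since 67 ≡ 3 (mod 4), a square root of 60 is 60^((67+1)/4) = 60^17 mod 67.
Repeated squaring: 60^2≡49, 60^4≡56, 60^8≡54, 60^16≡35 (mod 67).
60^17 = 60^(16+1) ≡ 23 (mod 67).
Check: 23² = 529 ≡ 60 (mod 67). The two roots are 23 and 44.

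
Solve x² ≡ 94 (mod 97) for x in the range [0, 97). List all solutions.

97 ≡ 1 (mod 4), so we find a root by search.
Trying successive values, 26² = 676 ≡ 94 (mod 97). The other root is 97 − 26 = 71.

26, 71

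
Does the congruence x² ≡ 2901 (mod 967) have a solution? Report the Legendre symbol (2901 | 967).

First reduce: 2901 ≡ 0 (mod 967).
Top reduces to 0: gcd > 1, so the symbol is 0.

0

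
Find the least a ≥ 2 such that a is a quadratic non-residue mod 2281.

7

(2/2281) = +1, so 2 is a residue.
(3/2281) = +1, so 3 is a residue.
(4/2281) = +1, so 4 is a residue.
(5/2281) = +1, so 5 is a residue.
(6/2281) = +1, so 6 is a residue.
(7/2281) = −1, so 7 is the smallest positive non-residue mod 2281.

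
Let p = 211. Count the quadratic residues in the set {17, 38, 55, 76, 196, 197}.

(17/211) = -1 → non-residue.
(38/211) = -1 → non-residue.
(55/211) = +1 → QR.
(76/211) = +1 → QR.
(196/211) = +1 → QR.
(197/211) = -1 → non-residue.
Total quadratic residues among the 6: 3.

3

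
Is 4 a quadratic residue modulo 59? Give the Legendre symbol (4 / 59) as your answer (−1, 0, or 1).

Euler's criterion: (4/59) ≡ 4^29 (mod 59).
4^2 ≡ 16 (mod 59)
4^4 ≡ 20 (mod 59)
4^8 ≡ 46 (mod 59)
4^16 ≡ 51 (mod 59)
4^29 = 4^(16+8+4+1) ≡ 1 (mod 59).
Result is 1, so (4/59) = 1.

1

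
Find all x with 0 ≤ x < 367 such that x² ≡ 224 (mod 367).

Since 367 ≡ 3 (mod 4), a square root of 224 is 224^((367+1)/4) = 224^92 mod 367.
Repeated squaring: 224^2≡264, 224^4≡333, 224^8≡55, 224^16≡89, 224^32≡214, 224^64≡288 (mod 367).
224^92 = 224^(64+16+8+4) ≡ 195 (mod 367).
Check: 195² = 38025 ≡ 224 (mod 367). The two roots are 172 and 195.

172, 195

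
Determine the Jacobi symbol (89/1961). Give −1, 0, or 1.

Reciprocity: 89 ≡ 1 and 1961 ≡ 1 (mod 4), so (89/1961) = +(1961/89).
Reduce top mod 89: now compute (3/89).
Reciprocity: 3 ≡ 3 and 89 ≡ 1 (mod 4), so (3/89) = +(89/3).
Reduce top mod 3: now compute (2/3).
Pull out 2: since 3 ≡ 3 (mod 8), (2/3) = -1.
Reached (1/3) = 1. Collecting the sign flips along the way, the symbol is -1.

-1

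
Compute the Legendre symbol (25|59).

1

Reciprocity: 25 ≡ 1 and 59 ≡ 3 (mod 4), so (25/59) = +(59/25).
Reduce top mod 25: now compute (9/25).
Reciprocity: 9 ≡ 1 and 25 ≡ 1 (mod 4), so (9/25) = +(25/9).
Reduce top mod 9: now compute (7/9).
Reciprocity: 7 ≡ 3 and 9 ≡ 1 (mod 4), so (7/9) = +(9/7).
Reduce top mod 7: now compute (2/7).
Pull out 2: since 7 ≡ 7 (mod 8), (2/7) = +1.
Reached (1/7) = 1. Collecting the sign flips along the way, the symbol is +1.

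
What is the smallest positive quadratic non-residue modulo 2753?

(2/2753) = +1, so 2 is a residue.
(3/2753) = −1, so 3 is the smallest positive non-residue mod 2753.

3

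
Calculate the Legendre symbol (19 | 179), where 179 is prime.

Euler's criterion: (19/179) ≡ 19^89 (mod 179).
19^2 ≡ 3 (mod 179)
19^4 ≡ 9 (mod 179)
19^8 ≡ 81 (mod 179)
19^16 ≡ 117 (mod 179)
19^32 ≡ 85 (mod 179)
19^64 ≡ 65 (mod 179)
19^89 = 19^(64+16+8+1) ≡ 1 (mod 179).
Result is 1, so (19/179) = 1.

1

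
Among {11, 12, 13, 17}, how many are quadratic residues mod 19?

2

(11/19) = +1 → QR.
(12/19) = -1 → non-residue.
(13/19) = -1 → non-residue.
(17/19) = +1 → QR.
Total quadratic residues among the 4: 2.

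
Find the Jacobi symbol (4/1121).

Pull out 2^2: since 1121 ≡ 1 (mod 8), (2/1121) = +1, so (2/1121)^2 = +1.
Reached (1/1121) = 1. Collecting the sign flips along the way, the symbol is +1.

1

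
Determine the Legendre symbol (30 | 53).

Pull out 2: since 53 ≡ 5 (mod 8), (2/53) = -1.
Reciprocity: 15 ≡ 3 and 53 ≡ 1 (mod 4), so (15/53) = +(53/15).
Reduce top mod 15: now compute (8/15).
Pull out 2^3: since 15 ≡ 7 (mod 8), (2/15) = +1, so (2/15)^3 = +1.
Reached (1/15) = 1. Collecting the sign flips along the way, the symbol is -1.

-1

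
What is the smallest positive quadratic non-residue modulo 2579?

(2/2579) = −1, so 2 is the smallest positive non-residue mod 2579.

2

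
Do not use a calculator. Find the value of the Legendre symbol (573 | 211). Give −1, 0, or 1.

Euler's criterion: (573/211) ≡ 151^105 (mod 211).
151^2 ≡ 13 (mod 211)
151^4 ≡ 169 (mod 211)
151^8 ≡ 76 (mod 211)
151^16 ≡ 79 (mod 211)
151^32 ≡ 122 (mod 211)
151^64 ≡ 114 (mod 211)
151^105 = 151^(64+32+8+1) ≡ 1 (mod 211).
Result is 1, so (573/211) = 1.

1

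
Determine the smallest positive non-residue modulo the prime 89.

(2/89) = +1, so 2 is a residue.
(3/89) = −1, so 3 is the smallest positive non-residue mod 89.

3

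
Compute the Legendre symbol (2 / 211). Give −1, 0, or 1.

-1

Pull out 2: since 211 ≡ 3 (mod 8), (2/211) = -1.
Reached (1/211) = 1. Collecting the sign flips along the way, the symbol is -1.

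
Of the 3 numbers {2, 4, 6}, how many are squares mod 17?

2

(2/17) = +1 → QR.
(4/17) = +1 → QR.
(6/17) = -1 → non-residue.
Total quadratic residues among the 3: 2.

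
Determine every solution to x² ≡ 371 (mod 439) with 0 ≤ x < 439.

Since 439 ≡ 3 (mod 4), a square root of 371 is 371^((439+1)/4) = 371^110 mod 439.
Repeated squaring: 371^2≡234, 371^4≡320, 371^8≡113, 371^16≡38, 371^32≡127, 371^64≡325 (mod 439).
371^110 = 371^(64+32+8+4+2) ≡ 69 (mod 439).
Check: 69² = 4761 ≡ 371 (mod 439). The two roots are 69 and 370.

69, 370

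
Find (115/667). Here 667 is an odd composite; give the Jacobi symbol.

0

Reciprocity: 115 ≡ 3 and 667 ≡ 3 (mod 4), so (115/667) = −(667/115).
Reduce top mod 115: now compute (92/115).
Pull out 2^2: since 115 ≡ 3 (mod 8), (2/115) = -1, so (2/115)^2 = +1.
Reciprocity: 23 ≡ 3 and 115 ≡ 3 (mod 4), so (23/115) = −(115/23).
Reduce top mod 23: now compute (0/23).
Top reduces to 0: gcd > 1, so the symbol is 0.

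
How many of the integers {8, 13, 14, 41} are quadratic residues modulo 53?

(8/53) = -1 → non-residue.
(13/53) = +1 → QR.
(14/53) = -1 → non-residue.
(41/53) = -1 → non-residue.
Total quadratic residues among the 4: 1.

1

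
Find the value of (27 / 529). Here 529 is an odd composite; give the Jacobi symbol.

1

Reciprocity: 27 ≡ 3 and 529 ≡ 1 (mod 4), so (27/529) = +(529/27).
Reduce top mod 27: now compute (16/27).
Pull out 2^4: since 27 ≡ 3 (mod 8), (2/27) = -1, so (2/27)^4 = +1.
Reached (1/27) = 1. Collecting the sign flips along the way, the symbol is +1.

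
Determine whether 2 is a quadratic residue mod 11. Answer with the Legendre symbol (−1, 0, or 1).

-1

Euler's criterion: (2/11) ≡ 2^5 (mod 11).
2^2 ≡ 4 (mod 11)
2^4 ≡ 5 (mod 11)
2^5 = 2^(4+1) ≡ 10 (mod 11).
Result is 10 ≡ −1, so (2/11) = −1.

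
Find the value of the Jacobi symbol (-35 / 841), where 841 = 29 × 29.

1

First reduce: -35 ≡ 806 (mod 841).
Pull out 2: since 841 ≡ 1 (mod 8), (2/841) = +1.
Reciprocity: 403 ≡ 3 and 841 ≡ 1 (mod 4), so (403/841) = +(841/403).
Reduce top mod 403: now compute (35/403).
Reciprocity: 35 ≡ 3 and 403 ≡ 3 (mod 4), so (35/403) = −(403/35).
Reduce top mod 35: now compute (18/35).
Pull out 2: since 35 ≡ 3 (mod 8), (2/35) = -1.
Reciprocity: 9 ≡ 1 and 35 ≡ 3 (mod 4), so (9/35) = +(35/9).
Reduce top mod 9: now compute (8/9).
Pull out 2^3: since 9 ≡ 1 (mod 8), (2/9) = +1, so (2/9)^3 = +1.
Reached (1/9) = 1. Collecting the sign flips along the way, the symbol is +1.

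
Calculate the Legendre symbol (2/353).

1

Pull out 2: since 353 ≡ 1 (mod 8), (2/353) = +1.
Reached (1/353) = 1. Collecting the sign flips along the way, the symbol is +1.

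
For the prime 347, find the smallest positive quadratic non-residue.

2

(2/347) = −1, so 2 is the smallest positive non-residue mod 347.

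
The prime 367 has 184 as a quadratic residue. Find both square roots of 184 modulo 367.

144, 223

Since 367 ≡ 3 (mod 4), a square root of 184 is 184^((367+1)/4) = 184^92 mod 367.
Repeated squaring: 184^2≡92, 184^4≡23, 184^8≡162, 184^16≡187, 184^32≡104, 184^64≡173 (mod 367).
184^92 = 184^(64+16+8+4) ≡ 144 (mod 367).
Check: 144² = 20736 ≡ 184 (mod 367). The two roots are 144 and 223.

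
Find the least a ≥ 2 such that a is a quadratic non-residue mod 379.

2

(2/379) = −1, so 2 is the smallest positive non-residue mod 379.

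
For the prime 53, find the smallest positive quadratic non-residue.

2

(2/53) = −1, so 2 is the smallest positive non-residue mod 53.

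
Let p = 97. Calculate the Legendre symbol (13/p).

Reciprocity: 13 ≡ 1 and 97 ≡ 1 (mod 4), so (13/97) = +(97/13).
Reduce top mod 13: now compute (6/13).
Pull out 2: since 13 ≡ 5 (mod 8), (2/13) = -1.
Reciprocity: 3 ≡ 3 and 13 ≡ 1 (mod 4), so (3/13) = +(13/3).
Reduce top mod 3: now compute (1/3).
Reached (1/3) = 1. Collecting the sign flips along the way, the symbol is -1.

-1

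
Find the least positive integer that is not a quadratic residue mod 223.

(2/223) = +1, so 2 is a residue.
(3/223) = −1, so 3 is the smallest positive non-residue mod 223.

3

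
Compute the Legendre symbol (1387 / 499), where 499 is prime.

-1

First reduce: 1387 ≡ 389 (mod 499).
Reciprocity: 389 ≡ 1 and 499 ≡ 3 (mod 4), so (389/499) = +(499/389).
Reduce top mod 389: now compute (110/389).
Pull out 2: since 389 ≡ 5 (mod 8), (2/389) = -1.
Reciprocity: 55 ≡ 3 and 389 ≡ 1 (mod 4), so (55/389) = +(389/55).
Reduce top mod 55: now compute (4/55).
Pull out 2^2: since 55 ≡ 7 (mod 8), (2/55) = +1, so (2/55)^2 = +1.
Reached (1/55) = 1. Collecting the sign flips along the way, the symbol is -1.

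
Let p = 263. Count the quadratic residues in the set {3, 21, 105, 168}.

(3/263) = +1 → QR.
(21/263) = -1 → non-residue.
(105/263) = +1 → QR.
(168/263) = -1 → non-residue.
Total quadratic residues among the 4: 2.

2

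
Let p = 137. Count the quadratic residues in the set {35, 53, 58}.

0

(35/137) = -1 → non-residue.
(53/137) = -1 → non-residue.
(58/137) = -1 → non-residue.
Total quadratic residues among the 3: 0.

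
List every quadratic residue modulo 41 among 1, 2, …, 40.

1, 2, 4, 5, 8, 9, 10, 16, 18, 20, 21, 23, 25, 31, 32, 33, 36, 37, 39, 40

Square k = 1,…,20 (k and 41−k give the same square):
1²=1, 2²=4, 3²=9, 4²=16, 5²=25, 6²=36, 7²≡8, 8²≡23, 9²≡40, 10²≡18, 11²≡39, 12²≡21, 13²≡5, 14²≡32, 15²≡20, 16²≡10, 17²≡2, 18²≡37, 19²≡33, 20²≡31 (mod 41).
So the quadratic residues mod 41 are {1, 2, 4, 5, 8, 9, 10, 16, 18, 20, 21, 23, 25, 31, 32, 33, 36, 37, 39, 40}.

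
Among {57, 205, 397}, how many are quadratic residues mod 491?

1

(57/491) = -1 → non-residue.
(205/491) = +1 → QR.
(397/491) = -1 → non-residue.
Total quadratic residues among the 3: 1.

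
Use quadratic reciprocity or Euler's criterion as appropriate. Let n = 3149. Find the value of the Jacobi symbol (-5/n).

1

First reduce: -5 ≡ 3144 (mod 3149).
Pull out 2^3: since 3149 ≡ 5 (mod 8), (2/3149) = -1, so (2/3149)^3 = -1.
Reciprocity: 393 ≡ 1 and 3149 ≡ 1 (mod 4), so (393/3149) = +(3149/393).
Reduce top mod 393: now compute (5/393).
Reciprocity: 5 ≡ 1 and 393 ≡ 1 (mod 4), so (5/393) = +(393/5).
Reduce top mod 5: now compute (3/5).
Reciprocity: 3 ≡ 3 and 5 ≡ 1 (mod 4), so (3/5) = +(5/3).
Reduce top mod 3: now compute (2/3).
Pull out 2: since 3 ≡ 3 (mod 8), (2/3) = -1.
Reached (1/3) = 1. Collecting the sign flips along the way, the symbol is +1.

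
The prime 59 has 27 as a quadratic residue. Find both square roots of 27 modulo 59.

26, 33

Since 59 ≡ 3 (mod 4), a square root of 27 is 27^((59+1)/4) = 27^15 mod 59.
Repeated squaring: 27^2≡21, 27^4≡28, 27^8≡17 (mod 59).
27^15 = 27^(8+4+2+1) ≡ 26 (mod 59).
Check: 26² = 676 ≡ 27 (mod 59). The two roots are 26 and 33.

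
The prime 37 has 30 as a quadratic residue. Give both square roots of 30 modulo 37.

17, 20

37 ≡ 1 (mod 4), so we find a root by search.
Trying successive values, 17² = 289 ≡ 30 (mod 37). The other root is 37 − 17 = 20.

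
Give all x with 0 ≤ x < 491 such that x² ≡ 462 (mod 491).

38, 453

Since 491 ≡ 3 (mod 4), a square root of 462 is 462^((491+1)/4) = 462^123 mod 491.
Repeated squaring: 462^2≡350, 462^4≡241, 462^8≡143, 462^16≡318, 462^32≡469, 462^64≡484 (mod 491).
462^123 = 462^(64+32+16+8+2+1) ≡ 38 (mod 491).
Check: 38² = 1444 ≡ 462 (mod 491). The two roots are 38 and 453.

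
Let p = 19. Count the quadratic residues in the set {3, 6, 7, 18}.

2

(3/19) = -1 → non-residue.
(6/19) = +1 → QR.
(7/19) = +1 → QR.
(18/19) = -1 → non-residue.
Total quadratic residues among the 4: 2.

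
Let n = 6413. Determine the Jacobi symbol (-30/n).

First reduce: -30 ≡ 6383 (mod 6413).
Reciprocity: 6383 ≡ 3 and 6413 ≡ 1 (mod 4), so (6383/6413) = +(6413/6383).
Reduce top mod 6383: now compute (30/6383).
Pull out 2: since 6383 ≡ 7 (mod 8), (2/6383) = +1.
Reciprocity: 15 ≡ 3 and 6383 ≡ 3 (mod 4), so (15/6383) = −(6383/15).
Reduce top mod 15: now compute (8/15).
Pull out 2^3: since 15 ≡ 7 (mod 8), (2/15) = +1, so (2/15)^3 = +1.
Reached (1/15) = 1. Collecting the sign flips along the way, the symbol is -1.

-1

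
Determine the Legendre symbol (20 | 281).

1

Pull out 2^2: since 281 ≡ 1 (mod 8), (2/281) = +1, so (2/281)^2 = +1.
Reciprocity: 5 ≡ 1 and 281 ≡ 1 (mod 4), so (5/281) = +(281/5).
Reduce top mod 5: now compute (1/5).
Reached (1/5) = 1. Collecting the sign flips along the way, the symbol is +1.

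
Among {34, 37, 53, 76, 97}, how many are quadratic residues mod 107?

(34/107) = +1 → QR.
(37/107) = +1 → QR.
(53/107) = +1 → QR.
(76/107) = +1 → QR.
(97/107) = -1 → non-residue.
Total quadratic residues among the 5: 4.

4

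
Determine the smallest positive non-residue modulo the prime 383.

(2/383) = +1, so 2 is a residue.
(3/383) = +1, so 3 is a residue.
(4/383) = +1, so 4 is a residue.
(5/383) = −1, so 5 is the smallest positive non-residue mod 383.

5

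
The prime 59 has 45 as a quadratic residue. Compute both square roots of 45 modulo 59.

Since 59 ≡ 3 (mod 4), a square root of 45 is 45^((59+1)/4) = 45^15 mod 59.
Repeated squaring: 45^2≡19, 45^4≡7, 45^8≡49 (mod 59).
45^15 = 45^(8+4+2+1) ≡ 35 (mod 59).
Check: 35² = 1225 ≡ 45 (mod 59). The two roots are 24 and 35.

24, 35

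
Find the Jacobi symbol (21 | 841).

1

Reciprocity: 21 ≡ 1 and 841 ≡ 1 (mod 4), so (21/841) = +(841/21).
Reduce top mod 21: now compute (1/21).
Reached (1/21) = 1. Collecting the sign flips along the way, the symbol is +1.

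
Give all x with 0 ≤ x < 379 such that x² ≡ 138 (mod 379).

119, 260

Since 379 ≡ 3 (mod 4), a square root of 138 is 138^((379+1)/4) = 138^95 mod 379.
Repeated squaring: 138^2≡94, 138^4≡119, 138^8≡138, 138^16≡94, 138^32≡119, 138^64≡138 (mod 379).
138^95 = 138^(64+16+8+4+2+1) ≡ 119 (mod 379).
Check: 119² = 14161 ≡ 138 (mod 379). The two roots are 119 and 260.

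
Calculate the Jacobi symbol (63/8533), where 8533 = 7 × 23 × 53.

0

Reciprocity: 63 ≡ 3 and 8533 ≡ 1 (mod 4), so (63/8533) = +(8533/63).
Reduce top mod 63: now compute (28/63).
Pull out 2^2: since 63 ≡ 7 (mod 8), (2/63) = +1, so (2/63)^2 = +1.
Reciprocity: 7 ≡ 3 and 63 ≡ 3 (mod 4), so (7/63) = −(63/7).
Reduce top mod 7: now compute (0/7).
Top reduces to 0: gcd > 1, so the symbol is 0.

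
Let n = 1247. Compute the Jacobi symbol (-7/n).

First reduce: -7 ≡ 1240 (mod 1247).
Pull out 2^3: since 1247 ≡ 7 (mod 8), (2/1247) = +1, so (2/1247)^3 = +1.
Reciprocity: 155 ≡ 3 and 1247 ≡ 3 (mod 4), so (155/1247) = −(1247/155).
Reduce top mod 155: now compute (7/155).
Reciprocity: 7 ≡ 3 and 155 ≡ 3 (mod 4), so (7/155) = −(155/7).
Reduce top mod 7: now compute (1/7).
Reached (1/7) = 1. Collecting the sign flips along the way, the symbol is +1.

1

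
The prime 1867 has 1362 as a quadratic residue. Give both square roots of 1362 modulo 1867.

206, 1661

Since 1867 ≡ 3 (mod 4), a square root of 1362 is 1362^((1867+1)/4) = 1362^467 mod 1867.
Repeated squaring: 1362^2≡1113, 1362^4≡948, 1362^8≡677, 1362^16≡914, 1362^32≡847, 1362^64≡481, 1362^128≡1720, 1362^256≡1072 (mod 1867).
1362^467 = 1362^(256+128+64+16+2+1) ≡ 206 (mod 1867).
Check: 206² = 42436 ≡ 1362 (mod 1867). The two roots are 206 and 1661.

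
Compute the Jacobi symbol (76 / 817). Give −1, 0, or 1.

0

Pull out 2^2: since 817 ≡ 1 (mod 8), (2/817) = +1, so (2/817)^2 = +1.
Reciprocity: 19 ≡ 3 and 817 ≡ 1 (mod 4), so (19/817) = +(817/19).
Reduce top mod 19: now compute (0/19).
Top reduces to 0: gcd > 1, so the symbol is 0.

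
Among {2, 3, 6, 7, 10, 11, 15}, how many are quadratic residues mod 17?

(2/17) = +1 → QR.
(3/17) = -1 → non-residue.
(6/17) = -1 → non-residue.
(7/17) = -1 → non-residue.
(10/17) = -1 → non-residue.
(11/17) = -1 → non-residue.
(15/17) = +1 → QR.
Total quadratic residues among the 7: 2.

2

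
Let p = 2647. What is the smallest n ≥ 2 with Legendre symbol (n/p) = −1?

(2/2647) = +1, so 2 is a residue.
(3/2647) = −1, so 3 is the smallest positive non-residue mod 2647.

3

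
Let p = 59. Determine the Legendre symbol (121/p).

1

Euler's criterion: (121/59) ≡ 3^29 (mod 59).
3^2 ≡ 9 (mod 59)
3^4 ≡ 22 (mod 59)
3^8 ≡ 12 (mod 59)
3^16 ≡ 26 (mod 59)
3^29 = 3^(16+8+4+1) ≡ 1 (mod 59).
Result is 1, so (121/59) = 1.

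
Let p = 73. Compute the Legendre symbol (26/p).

Pull out 2: since 73 ≡ 1 (mod 8), (2/73) = +1.
Reciprocity: 13 ≡ 1 and 73 ≡ 1 (mod 4), so (13/73) = +(73/13).
Reduce top mod 13: now compute (8/13).
Pull out 2^3: since 13 ≡ 5 (mod 8), (2/13) = -1, so (2/13)^3 = -1.
Reached (1/13) = 1. Collecting the sign flips along the way, the symbol is -1.

-1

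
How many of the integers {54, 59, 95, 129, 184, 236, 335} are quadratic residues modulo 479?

(54/479) = +1 → QR.
(59/479) = -1 → non-residue.
(95/479) = -1 → non-residue.
(129/479) = -1 → non-residue.
(184/479) = +1 → QR.
(236/479) = -1 → non-residue.
(335/479) = -1 → non-residue.
Total quadratic residues among the 7: 2.

2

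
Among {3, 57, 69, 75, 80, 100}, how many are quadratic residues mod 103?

(3/103) = -1 → non-residue.
(57/103) = -1 → non-residue.
(69/103) = -1 → non-residue.
(75/103) = -1 → non-residue.
(80/103) = -1 → non-residue.
(100/103) = +1 → QR.
Total quadratic residues among the 6: 1.

1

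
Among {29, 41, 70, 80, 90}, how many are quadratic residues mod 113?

1

(29/113) = -1 → non-residue.
(41/113) = +1 → QR.
(70/113) = -1 → non-residue.
(80/113) = -1 → non-residue.
(90/113) = -1 → non-residue.
Total quadratic residues among the 5: 1.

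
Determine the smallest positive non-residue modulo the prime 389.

(2/389) = −1, so 2 is the smallest positive non-residue mod 389.

2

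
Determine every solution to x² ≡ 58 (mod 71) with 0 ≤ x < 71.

22, 49

Since 71 ≡ 3 (mod 4), a square root of 58 is 58^((71+1)/4) = 58^18 mod 71.
Repeated squaring: 58^2≡27, 58^4≡19, 58^8≡6, 58^16≡36 (mod 71).
58^18 = 58^(16+2) ≡ 49 (mod 71).
Check: 49² = 2401 ≡ 58 (mod 71). The two roots are 22 and 49.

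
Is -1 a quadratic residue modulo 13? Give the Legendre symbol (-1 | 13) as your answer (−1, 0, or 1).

First reduce: -1 ≡ 12 (mod 13).
Pull out 2^2: since 13 ≡ 5 (mod 8), (2/13) = -1, so (2/13)^2 = +1.
Reciprocity: 3 ≡ 3 and 13 ≡ 1 (mod 4), so (3/13) = +(13/3).
Reduce top mod 3: now compute (1/3).
Reached (1/3) = 1. Collecting the sign flips along the way, the symbol is +1.

1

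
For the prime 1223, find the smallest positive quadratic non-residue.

5

(2/1223) = +1, so 2 is a residue.
(3/1223) = +1, so 3 is a residue.
(4/1223) = +1, so 4 is a residue.
(5/1223) = −1, so 5 is the smallest positive non-residue mod 1223.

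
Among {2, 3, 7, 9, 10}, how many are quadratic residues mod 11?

(2/11) = -1 → non-residue.
(3/11) = +1 → QR.
(7/11) = -1 → non-residue.
(9/11) = +1 → QR.
(10/11) = -1 → non-residue.
Total quadratic residues among the 5: 2.

2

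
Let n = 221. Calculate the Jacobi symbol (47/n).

Reciprocity: 47 ≡ 3 and 221 ≡ 1 (mod 4), so (47/221) = +(221/47).
Reduce top mod 47: now compute (33/47).
Reciprocity: 33 ≡ 1 and 47 ≡ 3 (mod 4), so (33/47) = +(47/33).
Reduce top mod 33: now compute (14/33).
Pull out 2: since 33 ≡ 1 (mod 8), (2/33) = +1.
Reciprocity: 7 ≡ 3 and 33 ≡ 1 (mod 4), so (7/33) = +(33/7).
Reduce top mod 7: now compute (5/7).
Reciprocity: 5 ≡ 1 and 7 ≡ 3 (mod 4), so (5/7) = +(7/5).
Reduce top mod 5: now compute (2/5).
Pull out 2: since 5 ≡ 5 (mod 8), (2/5) = -1.
Reached (1/5) = 1. Collecting the sign flips along the way, the symbol is -1.

-1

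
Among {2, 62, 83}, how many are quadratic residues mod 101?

(2/101) = -1 → non-residue.
(62/101) = -1 → non-residue.
(83/101) = -1 → non-residue.
Total quadratic residues among the 3: 0.

0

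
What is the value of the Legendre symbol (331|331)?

First reduce: 331 ≡ 0 (mod 331).
Top reduces to 0: gcd > 1, so the symbol is 0.

0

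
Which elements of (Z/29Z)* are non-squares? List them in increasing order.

Square k = 1,…,14 (k and 29−k give the same square):
1²=1, 2²=4, 3²=9, 4²=16, 5²=25, 6²≡7, 7²≡20, 8²≡6, 9²≡23, 10²≡13, 11²≡5, 12²≡28, 13²≡24, 14²≡22 (mod 29).
The residues are {1, 4, 5, 6, 7, 9, 13, 16, 20, 22, 23, 24, 25, 28}; the non-residues are the remaining 14 nonzero classes.

2, 3, 8, 10, 11, 12, 14, 15, 17, 18, 19, 21, 26, 27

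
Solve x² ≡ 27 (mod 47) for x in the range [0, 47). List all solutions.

11, 36

Since 47 ≡ 3 (mod 4), a square root of 27 is 27^((47+1)/4) = 27^12 mod 47.
Repeated squaring: 27^2≡24, 27^4≡12, 27^8≡3 (mod 47).
27^12 = 27^(8+4) ≡ 36 (mod 47).
Check: 36² = 1296 ≡ 27 (mod 47). The two roots are 11 and 36.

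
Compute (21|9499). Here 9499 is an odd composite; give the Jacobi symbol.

Reciprocity: 21 ≡ 1 and 9499 ≡ 3 (mod 4), so (21/9499) = +(9499/21).
Reduce top mod 21: now compute (7/21).
Reciprocity: 7 ≡ 3 and 21 ≡ 1 (mod 4), so (7/21) = +(21/7).
Reduce top mod 7: now compute (0/7).
Top reduces to 0: gcd > 1, so the symbol is 0.

0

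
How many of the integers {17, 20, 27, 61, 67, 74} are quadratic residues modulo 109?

(17/109) = -1 → non-residue.
(20/109) = +1 → QR.
(27/109) = +1 → QR.
(61/109) = +1 → QR.
(67/109) = -1 → non-residue.
(74/109) = +1 → QR.
Total quadratic residues among the 6: 4.

4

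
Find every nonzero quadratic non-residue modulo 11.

Square k = 1,…,5 (k and 11−k give the same square):
1²=1, 2²=4, 3²=9, 4²≡5, 5²≡3 (mod 11).
The residues are {1, 3, 4, 5, 9}; the non-residues are the remaining 5 nonzero classes.

2 6 7 8 10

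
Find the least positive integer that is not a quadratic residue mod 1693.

2

(2/1693) = −1, so 2 is the smallest positive non-residue mod 1693.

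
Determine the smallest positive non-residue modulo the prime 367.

3

(2/367) = +1, so 2 is a residue.
(3/367) = −1, so 3 is the smallest positive non-residue mod 367.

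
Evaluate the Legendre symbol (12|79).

Pull out 2^2: since 79 ≡ 7 (mod 8), (2/79) = +1, so (2/79)^2 = +1.
Reciprocity: 3 ≡ 3 and 79 ≡ 3 (mod 4), so (3/79) = −(79/3).
Reduce top mod 3: now compute (1/3).
Reached (1/3) = 1. Collecting the sign flips along the way, the symbol is -1.

-1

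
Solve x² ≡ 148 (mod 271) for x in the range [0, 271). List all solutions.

Since 271 ≡ 3 (mod 4), a square root of 148 is 148^((271+1)/4) = 148^68 mod 271.
Repeated squaring: 148^2≡224, 148^4≡41, 148^8≡55, 148^16≡44, 148^32≡39, 148^64≡166 (mod 271).
148^68 = 148^(64+4) ≡ 31 (mod 271).
Check: 31² = 961 ≡ 148 (mod 271). The two roots are 31 and 240.

31, 240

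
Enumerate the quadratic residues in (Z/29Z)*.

Square k = 1,…,14 (k and 29−k give the same square):
1²=1, 2²=4, 3²=9, 4²=16, 5²=25, 6²≡7, 7²≡20, 8²≡6, 9²≡23, 10²≡13, 11²≡5, 12²≡28, 13²≡24, 14²≡22 (mod 29).
So the quadratic residues mod 29 are {1, 4, 5, 6, 7, 9, 13, 16, 20, 22, 23, 24, 25, 28}.

1, 4, 5, 6, 7, 9, 13, 16, 20, 22, 23, 24, 25, 28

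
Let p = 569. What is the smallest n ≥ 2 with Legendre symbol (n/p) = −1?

(2/569) = +1, so 2 is a residue.
(3/569) = −1, so 3 is the smallest positive non-residue mod 569.

3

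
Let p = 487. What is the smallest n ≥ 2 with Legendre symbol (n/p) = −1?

(2/487) = +1, so 2 is a residue.
(3/487) = −1, so 3 is the smallest positive non-residue mod 487.

3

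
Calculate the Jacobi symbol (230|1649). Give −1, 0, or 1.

1

Pull out 2: since 1649 ≡ 1 (mod 8), (2/1649) = +1.
Reciprocity: 115 ≡ 3 and 1649 ≡ 1 (mod 4), so (115/1649) = +(1649/115).
Reduce top mod 115: now compute (39/115).
Reciprocity: 39 ≡ 3 and 115 ≡ 3 (mod 4), so (39/115) = −(115/39).
Reduce top mod 39: now compute (37/39).
Reciprocity: 37 ≡ 1 and 39 ≡ 3 (mod 4), so (37/39) = +(39/37).
Reduce top mod 37: now compute (2/37).
Pull out 2: since 37 ≡ 5 (mod 8), (2/37) = -1.
Reached (1/37) = 1. Collecting the sign flips along the way, the symbol is +1.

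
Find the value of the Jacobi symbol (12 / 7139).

1

Pull out 2^2: since 7139 ≡ 3 (mod 8), (2/7139) = -1, so (2/7139)^2 = +1.
Reciprocity: 3 ≡ 3 and 7139 ≡ 3 (mod 4), so (3/7139) = −(7139/3).
Reduce top mod 3: now compute (2/3).
Pull out 2: since 3 ≡ 3 (mod 8), (2/3) = -1.
Reached (1/3) = 1. Collecting the sign flips along the way, the symbol is +1.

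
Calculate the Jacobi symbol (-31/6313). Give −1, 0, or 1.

First reduce: -31 ≡ 6282 (mod 6313).
Pull out 2: since 6313 ≡ 1 (mod 8), (2/6313) = +1.
Reciprocity: 3141 ≡ 1 and 6313 ≡ 1 (mod 4), so (3141/6313) = +(6313/3141).
Reduce top mod 3141: now compute (31/3141).
Reciprocity: 31 ≡ 3 and 3141 ≡ 1 (mod 4), so (31/3141) = +(3141/31).
Reduce top mod 31: now compute (10/31).
Pull out 2: since 31 ≡ 7 (mod 8), (2/31) = +1.
Reciprocity: 5 ≡ 1 and 31 ≡ 3 (mod 4), so (5/31) = +(31/5).
Reduce top mod 5: now compute (1/5).
Reached (1/5) = 1. Collecting the sign flips along the way, the symbol is +1.

1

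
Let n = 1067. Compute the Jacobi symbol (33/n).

Reciprocity: 33 ≡ 1 and 1067 ≡ 3 (mod 4), so (33/1067) = +(1067/33).
Reduce top mod 33: now compute (11/33).
Reciprocity: 11 ≡ 3 and 33 ≡ 1 (mod 4), so (11/33) = +(33/11).
Reduce top mod 11: now compute (0/11).
Top reduces to 0: gcd > 1, so the symbol is 0.

0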